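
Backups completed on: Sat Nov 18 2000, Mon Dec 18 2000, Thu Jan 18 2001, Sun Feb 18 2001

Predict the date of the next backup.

Sun Mar 18 2001

Each date is the 18th; the gaps (30, 31, 31) track the month lengths.
The rule is the 18th of each month.
Next: March 2001 → Sun Mar 18 2001.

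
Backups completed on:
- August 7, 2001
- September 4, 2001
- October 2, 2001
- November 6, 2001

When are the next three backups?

December 4, 2001; January 1, 2002; February 5, 2002

These are Tuesdays at 28- or 35-day spacing (28, 28, 35).
The pattern: 1st Tuesday of the month.
December 2001 — 1st Tuesday is December 4, 2001.
1st Tuesday of January 2002: January 1, 2002.
1st Tuesday of February 2002: February 5, 2002.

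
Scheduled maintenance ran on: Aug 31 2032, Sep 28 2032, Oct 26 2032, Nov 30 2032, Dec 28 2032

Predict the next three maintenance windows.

These are Tuesdays with 28, 28, 35, 28-day gaps.
Each is the final Tuesday of its month — Aug 31 2032 is past the 28th, so '4th Tuesday' doesn't fit.
January 2033 ends with Tuesday Jan 25 2033.
Last Tuesday of February 2033: Feb 22 2033.
Last Tuesday of March 2033: Mar 29 2033.

Jan 25 2033, Feb 22 2033, Mar 29 2033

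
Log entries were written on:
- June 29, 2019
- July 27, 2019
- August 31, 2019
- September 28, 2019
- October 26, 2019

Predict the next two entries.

These are Saturdays with 28, 35, 28, 28-day gaps.
Each is the final Saturday of its month — June 29, 2019 is past the 28th, so '4th Saturday' doesn't fit.
November 2019 ends with Saturday November 30, 2019.
December 2019 ends with Saturday December 28, 2019.

November 30, 2019; December 28, 2019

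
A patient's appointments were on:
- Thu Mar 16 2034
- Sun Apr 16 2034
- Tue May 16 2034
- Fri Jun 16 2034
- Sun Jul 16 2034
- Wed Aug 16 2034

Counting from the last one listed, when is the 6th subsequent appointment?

Fri Feb 16 2035

Each date is the 16th; the gaps (31, 30, 31, 30, 31) track the month lengths.
The rule is the 16th of each month.
Next: September 2034 → Sat Sep 16 2034.
Next: October 2034 → Mon Oct 16 2034.
November 2034: Thu Nov 16 2034.
Next: December 2034 → Sat Dec 16 2034.
Next: January 2035 → Tue Jan 16 2035.
Next: February 2035 → Fri Feb 16 2035.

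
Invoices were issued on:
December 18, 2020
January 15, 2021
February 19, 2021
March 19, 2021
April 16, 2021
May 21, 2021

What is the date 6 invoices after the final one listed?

November 19, 2021

Gaps: 28, 35, 28, 28, 35 days — a mix of 28 and 35. Every date is a Friday.
Each is the 3rd Friday of its month.
June 2021 — 3rd Friday is June 18, 2021.
July 2021 — 3rd Friday is July 16, 2021.
August 2021 — 3rd Friday is August 20, 2021.
3rd Friday of September 2021: September 17, 2021.
3rd Friday of October 2021: October 15, 2021.
November 2021 — 3rd Friday is November 19, 2021.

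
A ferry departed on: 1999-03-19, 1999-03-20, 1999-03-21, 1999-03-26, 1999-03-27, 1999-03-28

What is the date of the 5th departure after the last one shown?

Gaps: 1, 1, 5, 1, 1 days — not constant, but cyclic with period 3.
The events fall on every Friday, Saturday and Sunday.
Next Friday: 1999-04-02.
Next Saturday: 1999-04-03.
Next Sunday: 1999-04-04.
The following Friday is 1999-04-09.
Next Saturday: 1999-04-10.

1999-04-10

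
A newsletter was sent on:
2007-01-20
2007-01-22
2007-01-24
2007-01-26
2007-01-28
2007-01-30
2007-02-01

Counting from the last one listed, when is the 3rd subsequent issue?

2007-02-07

Gaps between consecutive events: 2, 2, 2, 2, 2, 2 days — a constant 2-day interval.
2007-02-01 + 2 days = 2007-02-03.
2007-02-03 + 2 days = 2007-02-05.
2007-02-05 + 2 days = 2007-02-07.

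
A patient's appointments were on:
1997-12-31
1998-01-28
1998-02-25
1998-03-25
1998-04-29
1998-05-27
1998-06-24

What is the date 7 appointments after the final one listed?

1999-01-27

Every date is a Wednesday; gaps 28, 28, 28, 35, 28, 28 days.
Each is the last Wednesday of its month (at least one falls on the 29th or later, ruling out '4th Wednesday').
July 1998 ends with Wednesday 1998-07-29.
Last Wednesday of August 1998: 1998-08-26.
September 1998 ends with Wednesday 1998-09-30.
October 1998 ends with Wednesday 1998-10-28.
November 1998 ends with Wednesday 1998-11-25.
Last Wednesday of December 1998: 1998-12-30.
Last Wednesday of January 1999: 1999-01-27.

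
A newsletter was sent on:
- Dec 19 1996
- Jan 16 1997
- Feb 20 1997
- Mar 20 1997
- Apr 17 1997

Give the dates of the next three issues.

All dates are Thursdays, 28, 35, 28, 28 days apart.
Specifically, the 3rd Thursday of each month.
3rd Thursday of May 1997: May 15 1997.
June 1997 — 3rd Thursday is Jun 19 1997.
July 1997 — 3rd Thursday is Jul 17 1997.

May 15 1997, Jun 19 1997, Jul 17 1997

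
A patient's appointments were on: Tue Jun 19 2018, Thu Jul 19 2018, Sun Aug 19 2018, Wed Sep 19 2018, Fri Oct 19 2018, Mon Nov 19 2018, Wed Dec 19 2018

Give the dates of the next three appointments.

Sat Jan 19 2019, Tue Feb 19 2019, Tue Mar 19 2019

Each date is the 19th; the gaps (30, 31, 31, 30, 31, 30) track the month lengths.
The rule is the 19th of each month.
January 2019: Sat Jan 19 2019.
February 2019: Tue Feb 19 2019.
March 2019: Tue Mar 19 2019.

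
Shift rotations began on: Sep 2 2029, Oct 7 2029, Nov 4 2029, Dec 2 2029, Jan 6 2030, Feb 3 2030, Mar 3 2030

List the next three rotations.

Apr 7 2030, May 5 2030, Jun 2 2030

All dates are Sundays, 35, 28, 28, 35, 28, 28 days apart.
Specifically, the 1st Sunday of each month.
1st Sunday of April 2030: Apr 7 2030.
May 2030 — 1st Sunday is May 5 2030.
1st Sunday of June 2030: Jun 2 2030.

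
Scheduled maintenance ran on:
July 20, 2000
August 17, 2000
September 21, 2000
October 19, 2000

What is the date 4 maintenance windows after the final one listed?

February 15, 2001

These are Thursdays at 28- or 35-day spacing (28, 35, 28).
The pattern: 3rd Thursday of the month.
November 2000 — 3rd Thursday is November 16, 2000.
3rd Thursday of December 2000: December 21, 2000.
January 2001 — 3rd Thursday is January 18, 2001.
3rd Thursday of February 2001: February 15, 2001.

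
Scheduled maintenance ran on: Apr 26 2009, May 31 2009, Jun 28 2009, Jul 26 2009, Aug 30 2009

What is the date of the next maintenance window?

Sep 27 2009

These are Sundays with 35, 28, 28, 35-day gaps.
Each is the final Sunday of its month — May 31 2009 is past the 28th, so '4th Sunday' doesn't fit.
Last Sunday of September 2009: Sep 27 2009.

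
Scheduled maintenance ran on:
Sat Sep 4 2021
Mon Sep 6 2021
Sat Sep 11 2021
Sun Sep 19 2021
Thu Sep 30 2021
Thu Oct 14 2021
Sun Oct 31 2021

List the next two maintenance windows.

Intervals are 2, 5, 8, 11, 14, 17 days — an arithmetic progression with common difference 3.
Next gap: 20 days. Sun Oct 31 2021 + 20 days = Sat Nov 20 2021.
Next gap: 23 days. Sat Nov 20 2021 + 23 days = Mon Dec 13 2021.

Sat Nov 20 2021, Mon Dec 13 2021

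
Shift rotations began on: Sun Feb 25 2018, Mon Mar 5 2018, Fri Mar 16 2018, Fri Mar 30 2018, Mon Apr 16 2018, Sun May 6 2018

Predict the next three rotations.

Tue May 29 2018, Sun Jun 24 2018, Mon Jul 23 2018

Intervals are 8, 11, 14, 17, 20 days — an arithmetic progression with common difference 3.
Next gap: 23 days. Sun May 6 2018 + 23 days = Tue May 29 2018.
Next gap: 26 days. Tue May 29 2018 + 26 days = Sun Jun 24 2018.
Next gap: 29 days. Sun Jun 24 2018 + 29 days = Mon Jul 23 2018.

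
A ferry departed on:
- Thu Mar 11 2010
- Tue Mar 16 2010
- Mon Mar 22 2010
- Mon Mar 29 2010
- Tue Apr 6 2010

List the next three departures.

Thu Apr 15 2010, Sun Apr 25 2010, Thu May 6 2010

The spacing grows by 1 each time: 5, 6, 7, 8 days.
Next gap: 9 days. Tue Apr 6 2010 + 9 days = Thu Apr 15 2010.
Next gap: 10 days. Thu Apr 15 2010 + 10 days = Sun Apr 25 2010.
Next gap: 11 days. Sun Apr 25 2010 + 11 days = Thu May 6 2010.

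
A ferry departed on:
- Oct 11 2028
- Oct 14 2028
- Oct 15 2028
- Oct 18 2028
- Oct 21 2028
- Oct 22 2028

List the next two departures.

Every event lands on a Wednesday or Saturday or Sunday (gaps cycle 3, 1, 3, 3, 1).
So the schedule is: every Wednesday, Saturday and Sunday.
Next Wednesday: Oct 25 2028.
Next Saturday: Oct 28 2028.

Oct 25 2028, Oct 28 2028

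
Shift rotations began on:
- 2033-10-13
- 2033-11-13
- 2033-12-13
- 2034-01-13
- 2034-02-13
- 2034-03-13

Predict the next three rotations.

Each date is the 13th; the gaps (31, 30, 31, 31, 28) track the month lengths.
The rule is the 13th of each month.
April 2034: 2034-04-13.
Next: May 2034 → 2034-05-13.
June 2034: 2034-06-13.

2034-04-13, 2034-05-13, 2034-06-13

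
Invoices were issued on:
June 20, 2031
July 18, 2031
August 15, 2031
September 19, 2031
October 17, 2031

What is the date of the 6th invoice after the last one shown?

April 16, 2032

Gaps: 28, 28, 35, 28 days — a mix of 28 and 35. Every date is a Friday.
Each is the 3rd Friday of its month.
3rd Friday of November 2031: November 21, 2031.
3rd Friday of December 2031: December 19, 2031.
3rd Friday of January 2032: January 16, 2032.
3rd Friday of February 2032: February 20, 2032.
March 2032 — 3rd Friday is March 19, 2032.
April 2032 — 3rd Friday is April 16, 2032.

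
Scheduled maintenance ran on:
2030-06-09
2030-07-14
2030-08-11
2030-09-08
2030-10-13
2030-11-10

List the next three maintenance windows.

2030-12-08, 2031-01-12, 2031-02-09

Gaps: 35, 28, 28, 35, 28 days — a mix of 28 and 35. Every date is a Sunday.
Each is the 2nd Sunday of its month.
December 2030 — 2nd Sunday is 2030-12-08.
2nd Sunday of January 2031: 2031-01-12.
2nd Sunday of February 2031: 2031-02-09.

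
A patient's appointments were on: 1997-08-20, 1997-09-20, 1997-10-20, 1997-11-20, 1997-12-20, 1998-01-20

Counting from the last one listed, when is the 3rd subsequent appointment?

Gaps: 31, 30, 31, 30, 31 days — not constant. Every event is on the 20th of the month.
Pattern: the 20th of each month.
February 1998: 1998-02-20.
March 1998: 1998-03-20.
Next: April 1998 → 1998-04-20.

1998-04-20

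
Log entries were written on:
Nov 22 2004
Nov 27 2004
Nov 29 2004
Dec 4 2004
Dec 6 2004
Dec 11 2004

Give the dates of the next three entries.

Gaps: 5, 2, 5, 2, 5 days — not constant, but cyclic with period 2.
The events fall on every Monday and Saturday.
Next Monday: Dec 13 2004.
Next Saturday: Dec 18 2004.
The following Monday is Dec 20 2004.

Dec 13 2004, Dec 18 2004, Dec 20 2004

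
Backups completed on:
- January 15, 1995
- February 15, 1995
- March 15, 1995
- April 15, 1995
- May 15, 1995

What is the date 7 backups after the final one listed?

Gaps: 31, 28, 31, 30 days — not constant. Every event is on the 15th of the month.
Pattern: the 15th of each month.
Next: June 1995 → June 15, 1995.
July 1995: July 15, 1995.
Next: August 1995 → August 15, 1995.
September 1995: September 15, 1995.
October 1995: October 15, 1995.
November 1995: November 15, 1995.
December 1995: December 15, 1995.

December 15, 1995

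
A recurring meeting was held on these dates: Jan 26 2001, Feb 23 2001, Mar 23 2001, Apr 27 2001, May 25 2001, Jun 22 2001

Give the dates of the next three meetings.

These are Fridays at 28- or 35-day spacing (28, 28, 35, 28, 28).
The pattern: 4th Friday of the month.
July 2001 — 4th Friday is Jul 27 2001.
4th Friday of August 2001: Aug 24 2001.
September 2001 — 4th Friday is Sep 28 2001.

Jul 27 2001, Aug 24 2001, Sep 28 2001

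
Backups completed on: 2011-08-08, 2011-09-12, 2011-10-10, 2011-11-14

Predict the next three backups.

2011-12-12, 2012-01-09, 2012-02-13

All dates are Mondays, 35, 28, 35 days apart.
Specifically, the 2nd Monday of each month.
2nd Monday of December 2011: 2011-12-12.
January 2012 — 2nd Monday is 2012-01-09.
2nd Monday of February 2012: 2012-02-13.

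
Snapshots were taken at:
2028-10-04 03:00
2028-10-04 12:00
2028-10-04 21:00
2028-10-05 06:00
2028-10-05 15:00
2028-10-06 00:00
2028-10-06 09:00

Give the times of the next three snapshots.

Gaps: 9, 9, 9, 9, 9, 9 hours — each event is 9 hours after the previous one.
2028-10-06 09:00 + 9 h = 2028-10-06 18:00.
2028-10-06 18:00 + 9 h = 2028-10-07 03:00.
2028-10-07 03:00 + 9 h = 2028-10-07 12:00.

2028-10-06 18:00, 2028-10-07 03:00, 2028-10-07 12:00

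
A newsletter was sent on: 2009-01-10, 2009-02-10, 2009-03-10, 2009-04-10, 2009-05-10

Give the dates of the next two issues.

Each date is the 10th; the gaps (31, 28, 31, 30) track the month lengths.
The rule is the 10th of each month.
Next: June 2009 → 2009-06-10.
July 2009: 2009-07-10.

2009-06-10, 2009-07-10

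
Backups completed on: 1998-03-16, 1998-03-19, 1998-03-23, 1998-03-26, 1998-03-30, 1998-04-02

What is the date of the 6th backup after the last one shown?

1998-04-23

The gap pattern 3, 4, 3, 4, 3 repeats every 2 events.
These are the Mondays and Thursdays of each week.
The following Monday is 1998-04-06.
Next Thursday: 1998-04-09.
Next Monday: 1998-04-13.
The following Thursday is 1998-04-16.
Next Monday: 1998-04-20.
The following Thursday is 1998-04-23.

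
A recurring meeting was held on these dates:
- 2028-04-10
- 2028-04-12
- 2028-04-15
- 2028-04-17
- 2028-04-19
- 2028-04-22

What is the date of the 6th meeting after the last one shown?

2028-05-06

The gap pattern 2, 3, 2, 2, 3 repeats every 3 events.
These are the Mondays, Wednesdays and Saturdays of each week.
The following Monday is 2028-04-24.
Next Wednesday: 2028-04-26.
The following Saturday is 2028-04-29.
Next Monday: 2028-05-01.
The following Wednesday is 2028-05-03.
Next Saturday: 2028-05-06.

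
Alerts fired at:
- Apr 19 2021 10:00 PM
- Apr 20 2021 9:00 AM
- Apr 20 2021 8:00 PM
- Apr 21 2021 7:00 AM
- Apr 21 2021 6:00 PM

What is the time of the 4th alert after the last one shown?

Apr 23 2021 2:00 PM

Spacing: 11, 11, 11, 11 h — constant 11 h.
Apr 21 2021 6:00 PM + 11 h = Apr 22 2021 5:00 AM.
Apr 22 2021 5:00 AM + 11 h = Apr 22 2021 4:00 PM.
Apr 22 2021 4:00 PM + 11 h = Apr 23 2021 3:00 AM.
Apr 23 2021 3:00 AM + 11 h = Apr 23 2021 2:00 PM.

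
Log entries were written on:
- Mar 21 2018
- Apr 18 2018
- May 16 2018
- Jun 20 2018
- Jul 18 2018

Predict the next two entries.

Aug 15 2018, Sep 19 2018

All dates are Wednesdays, 28, 28, 35, 28 days apart.
Specifically, the 3rd Wednesday of each month.
August 2018 — 3rd Wednesday is Aug 15 2018.
September 2018 — 3rd Wednesday is Sep 19 2018.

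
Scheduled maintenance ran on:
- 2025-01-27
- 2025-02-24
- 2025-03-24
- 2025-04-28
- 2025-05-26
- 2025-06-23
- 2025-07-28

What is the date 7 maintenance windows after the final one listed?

These are Mondays at 28- or 35-day spacing (28, 28, 35, 28, 28, 35).
The pattern: 4th Monday of the month.
4th Monday of August 2025: 2025-08-25.
4th Monday of September 2025: 2025-09-22.
4th Monday of October 2025: 2025-10-27.
4th Monday of November 2025: 2025-11-24.
4th Monday of December 2025: 2025-12-22.
4th Monday of January 2026: 2026-01-26.
February 2026 — 4th Monday is 2026-02-23.

2026-02-23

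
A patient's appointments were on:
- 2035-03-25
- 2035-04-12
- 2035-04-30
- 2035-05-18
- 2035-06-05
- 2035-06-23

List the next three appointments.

Gaps between consecutive events: 18, 18, 18, 18, 18 days — a constant 18-day interval.
2035-06-23 + 18 days = 2035-07-11.
2035-07-11 + 18 days = 2035-07-29.
2035-07-29 + 18 days = 2035-08-16.

2035-07-11, 2035-07-29, 2035-08-16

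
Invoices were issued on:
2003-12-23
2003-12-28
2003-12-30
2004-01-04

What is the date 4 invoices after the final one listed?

2004-01-18

Every event lands on a Tuesday or Sunday (gaps cycle 5, 2, 5).
So the schedule is: every Tuesday and Sunday.
Next Tuesday: 2004-01-06.
Next Sunday: 2004-01-11.
The following Tuesday is 2004-01-13.
The following Sunday is 2004-01-18.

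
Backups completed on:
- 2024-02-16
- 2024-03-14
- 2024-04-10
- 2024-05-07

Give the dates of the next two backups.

2024-06-03, 2024-06-30

The spacing is 27, 27, 27 days — always 27 days.
2024-05-07 + 27 days = 2024-06-03.
2024-06-03 + 27 days = 2024-06-30.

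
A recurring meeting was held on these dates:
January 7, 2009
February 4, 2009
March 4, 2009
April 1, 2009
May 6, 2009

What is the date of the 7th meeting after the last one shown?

December 2, 2009

All dates are Wednesdays, 28, 28, 28, 35 days apart.
Specifically, the 1st Wednesday of each month.
1st Wednesday of June 2009: June 3, 2009.
July 2009 — 1st Wednesday is July 1, 2009.
1st Wednesday of August 2009: August 5, 2009.
September 2009 — 1st Wednesday is September 2, 2009.
1st Wednesday of October 2009: October 7, 2009.
November 2009 — 1st Wednesday is November 4, 2009.
1st Wednesday of December 2009: December 2, 2009.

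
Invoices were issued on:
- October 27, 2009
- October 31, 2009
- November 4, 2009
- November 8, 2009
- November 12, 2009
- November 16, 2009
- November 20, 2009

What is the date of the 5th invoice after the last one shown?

December 10, 2009

Every event comes 4 days after the last (4, 4, 4, 4, 4, 4).
November 20, 2009 + 4 days = November 24, 2009.
November 24, 2009 + 4 days = November 28, 2009.
November 28, 2009 + 4 days = December 2, 2009.
December 2, 2009 + 4 days = December 6, 2009.
December 6, 2009 + 4 days = December 10, 2009.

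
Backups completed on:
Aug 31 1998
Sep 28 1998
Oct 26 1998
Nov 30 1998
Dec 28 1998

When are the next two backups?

Jan 25 1999, Feb 22 1999

These are Mondays with 28, 28, 35, 28-day gaps.
Each is the final Monday of its month — Aug 31 1998 is past the 28th, so '4th Monday' doesn't fit.
Last Monday of January 1999: Jan 25 1999.
Last Monday of February 1999: Feb 22 1999.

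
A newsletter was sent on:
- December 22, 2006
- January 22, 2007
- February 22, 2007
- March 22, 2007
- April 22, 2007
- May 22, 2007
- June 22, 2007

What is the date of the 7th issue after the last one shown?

The day-of-month is always 22 (31, 31, 28, 31, 30, 31 days between events).
So this recurs on the 22nd of each month.
Next: July 2007 → July 22, 2007.
Next: August 2007 → August 22, 2007.
Next: September 2007 → September 22, 2007.
Next: October 2007 → October 22, 2007.
Next: November 2007 → November 22, 2007.
December 2007: December 22, 2007.
January 2008: January 22, 2008.

January 22, 2008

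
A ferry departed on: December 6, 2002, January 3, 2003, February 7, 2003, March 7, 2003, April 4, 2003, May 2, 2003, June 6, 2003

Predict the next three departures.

July 4, 2003; August 1, 2003; September 5, 2003

These are Fridays at 28- or 35-day spacing (28, 35, 28, 28, 28, 35).
The pattern: 1st Friday of the month.
1st Friday of July 2003: July 4, 2003.
1st Friday of August 2003: August 1, 2003.
1st Friday of September 2003: September 5, 2003.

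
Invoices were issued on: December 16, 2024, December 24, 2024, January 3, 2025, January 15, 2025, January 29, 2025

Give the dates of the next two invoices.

Intervals are 8, 10, 12, 14 days — an arithmetic progression with common difference 2.
Next gap: 16 days. January 29, 2025 + 16 days = February 14, 2025.
Next gap: 18 days. February 14, 2025 + 18 days = March 4, 2025.

February 14, 2025; March 4, 2025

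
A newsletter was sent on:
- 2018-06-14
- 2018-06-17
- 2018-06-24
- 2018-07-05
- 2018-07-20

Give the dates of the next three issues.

2018-08-08, 2018-08-31, 2018-09-27

Gaps: 3, 7, 11, 15 days — each gap is 4 larger than the previous one.
Next gap: 19 days. 2018-07-20 + 19 days = 2018-08-08.
Next gap: 23 days. 2018-08-08 + 23 days = 2018-08-31.
Next gap: 27 days. 2018-08-31 + 27 days = 2018-09-27.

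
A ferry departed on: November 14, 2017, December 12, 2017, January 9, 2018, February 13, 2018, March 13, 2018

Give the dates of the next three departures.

April 10, 2018; May 8, 2018; June 12, 2018

Gaps: 28, 28, 35, 28 days — a mix of 28 and 35. Every date is a Tuesday.
Each is the 2nd Tuesday of its month.
April 2018 — 2nd Tuesday is April 10, 2018.
May 2018 — 2nd Tuesday is May 8, 2018.
June 2018 — 2nd Tuesday is June 12, 2018.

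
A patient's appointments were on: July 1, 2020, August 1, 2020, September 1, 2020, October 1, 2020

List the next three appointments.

November 1, 2020; December 1, 2020; January 1, 2021

Each date is the 1st; the gaps (31, 31, 30) track the month lengths.
The rule is the 1st of each month.
November 2020: November 1, 2020.
December 2020: December 1, 2020.
January 2021: January 1, 2021.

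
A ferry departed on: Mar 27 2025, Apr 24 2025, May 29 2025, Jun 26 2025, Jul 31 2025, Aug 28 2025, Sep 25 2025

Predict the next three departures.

Oct 30 2025, Nov 27 2025, Dec 25 2025

All Thursdays; the gaps (28, 35, 28, 35, 28, 28) vary with month length.
This is the last Thursday of each month.
October 2025 ends with Thursday Oct 30 2025.
November 2025 ends with Thursday Nov 27 2025.
December 2025 ends with Thursday Dec 25 2025.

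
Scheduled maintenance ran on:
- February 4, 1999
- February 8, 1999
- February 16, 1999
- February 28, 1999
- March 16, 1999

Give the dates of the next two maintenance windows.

April 5, 1999; April 29, 1999

The spacing grows by 4 each time: 4, 8, 12, 16 days.
Next gap: 20 days. March 16, 1999 + 20 days = April 5, 1999.
Next gap: 24 days. April 5, 1999 + 24 days = April 29, 1999.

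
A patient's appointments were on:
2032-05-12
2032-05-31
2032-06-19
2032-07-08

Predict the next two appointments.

2032-07-27, 2032-08-15

Every event comes 19 days after the last (19, 19, 19).
2032-07-08 + 19 days = 2032-07-27.
2032-07-27 + 19 days = 2032-08-15.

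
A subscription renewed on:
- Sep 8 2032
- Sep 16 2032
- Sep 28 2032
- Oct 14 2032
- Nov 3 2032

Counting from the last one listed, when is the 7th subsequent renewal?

Jul 13 2033

The spacing grows by 4 each time: 8, 12, 16, 20 days.
Next gap: 24 days. Nov 3 2032 + 24 days = Nov 27 2032.
Next gap: 28 days. Nov 27 2032 + 28 days = Dec 25 2032.
Next gap: 32 days. Dec 25 2032 + 32 days = Jan 26 2033.
Next gap: 36 days. Jan 26 2033 + 36 days = Mar 3 2033.
Next gap: 40 days. Mar 3 2033 + 40 days = Apr 12 2033.
Next gap: 44 days. Apr 12 2033 + 44 days = May 26 2033.
Next gap: 48 days. May 26 2033 + 48 days = Jul 13 2033.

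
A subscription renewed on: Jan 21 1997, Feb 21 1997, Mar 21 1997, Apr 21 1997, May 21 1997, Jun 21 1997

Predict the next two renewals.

Gaps: 31, 28, 31, 30, 31 days — not constant. Every event is on the 21st of the month.
Pattern: the 21st of each month.
Next: July 1997 → Jul 21 1997.
August 1997: Aug 21 1997.

Jul 21 1997, Aug 21 1997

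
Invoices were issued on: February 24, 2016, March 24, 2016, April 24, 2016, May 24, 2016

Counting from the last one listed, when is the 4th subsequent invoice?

September 24, 2016

Each date is the 24th; the gaps (29, 31, 30) track the month lengths.
The rule is the 24th of each month.
Next: June 2016 → June 24, 2016.
Next: July 2016 → July 24, 2016.
August 2016: August 24, 2016.
September 2016: September 24, 2016.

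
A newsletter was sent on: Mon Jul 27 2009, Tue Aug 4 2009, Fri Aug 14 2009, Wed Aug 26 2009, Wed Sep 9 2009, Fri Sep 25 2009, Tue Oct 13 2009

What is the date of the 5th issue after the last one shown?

Wed Feb 10 2010

The spacing grows by 2 each time: 8, 10, 12, 14, 16, 18 days.
Next gap: 20 days. Tue Oct 13 2009 + 20 days = Mon Nov 2 2009.
Next gap: 22 days. Mon Nov 2 2009 + 22 days = Tue Nov 24 2009.
Next gap: 24 days. Tue Nov 24 2009 + 24 days = Fri Dec 18 2009.
Next gap: 26 days. Fri Dec 18 2009 + 26 days = Wed Jan 13 2010.
Next gap: 28 days. Wed Jan 13 2010 + 28 days = Wed Feb 10 2010.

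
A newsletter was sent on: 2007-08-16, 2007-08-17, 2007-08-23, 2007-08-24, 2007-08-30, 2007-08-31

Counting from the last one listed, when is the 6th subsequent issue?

2007-09-21

The gap pattern 1, 6, 1, 6, 1 repeats every 2 events.
These are the Thursdays and Fridays of each week.
The following Thursday is 2007-09-06.
Next Friday: 2007-09-07.
The following Thursday is 2007-09-13.
Next Friday: 2007-09-14.
Next Thursday: 2007-09-20.
Next Friday: 2007-09-21.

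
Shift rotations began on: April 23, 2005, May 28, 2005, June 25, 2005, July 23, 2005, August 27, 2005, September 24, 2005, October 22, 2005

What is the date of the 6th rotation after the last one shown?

All dates are Saturdays, 35, 28, 28, 35, 28, 28 days apart.
Specifically, the 4th Saturday of each month.
4th Saturday of November 2005: November 26, 2005.
4th Saturday of December 2005: December 24, 2005.
January 2006 — 4th Saturday is January 28, 2006.
February 2006 — 4th Saturday is February 25, 2006.
March 2006 — 4th Saturday is March 25, 2006.
April 2006 — 4th Saturday is April 22, 2006.

April 22, 2006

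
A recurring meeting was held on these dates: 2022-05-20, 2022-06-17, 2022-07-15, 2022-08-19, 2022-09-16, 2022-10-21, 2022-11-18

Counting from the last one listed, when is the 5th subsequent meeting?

2023-04-21

All dates are Fridays, 28, 28, 35, 28, 35, 28 days apart.
Specifically, the 3rd Friday of each month.
December 2022 — 3rd Friday is 2022-12-16.
3rd Friday of January 2023: 2023-01-20.
February 2023 — 3rd Friday is 2023-02-17.
3rd Friday of March 2023: 2023-03-17.
April 2023 — 3rd Friday is 2023-04-21.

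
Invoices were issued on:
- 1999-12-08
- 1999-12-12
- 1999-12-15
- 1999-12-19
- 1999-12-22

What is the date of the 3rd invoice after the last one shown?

2000-01-02

The gap pattern 4, 3, 4, 3 repeats every 2 events.
These are the Wednesdays and Sundays of each week.
Next Sunday: 1999-12-26.
Next Wednesday: 1999-12-29.
The following Sunday is 2000-01-02.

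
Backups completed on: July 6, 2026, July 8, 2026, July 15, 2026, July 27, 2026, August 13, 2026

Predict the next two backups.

September 4, 2026; October 1, 2026

The spacing grows by 5 each time: 2, 7, 12, 17 days.
Next gap: 22 days. August 13, 2026 + 22 days = September 4, 2026.
Next gap: 27 days. September 4, 2026 + 27 days = October 1, 2026.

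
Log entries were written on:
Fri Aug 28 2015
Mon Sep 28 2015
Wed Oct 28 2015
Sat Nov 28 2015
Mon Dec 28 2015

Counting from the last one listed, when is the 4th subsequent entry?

Thu Apr 28 2016

Gaps: 31, 30, 31, 30 days — not constant. Every event is on the 28th of the month.
Pattern: the 28th of each month.
January 2016: Thu Jan 28 2016.
February 2016: Sun Feb 28 2016.
March 2016: Mon Mar 28 2016.
April 2016: Thu Apr 28 2016.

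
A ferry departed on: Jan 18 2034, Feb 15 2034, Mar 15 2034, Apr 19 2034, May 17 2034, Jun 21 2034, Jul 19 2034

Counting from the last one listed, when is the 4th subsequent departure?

Nov 15 2034

Gaps: 28, 28, 35, 28, 35, 28 days — a mix of 28 and 35. Every date is a Wednesday.
Each is the 3rd Wednesday of its month.
3rd Wednesday of August 2034: Aug 16 2034.
3rd Wednesday of September 2034: Sep 20 2034.
3rd Wednesday of October 2034: Oct 18 2034.
3rd Wednesday of November 2034: Nov 15 2034.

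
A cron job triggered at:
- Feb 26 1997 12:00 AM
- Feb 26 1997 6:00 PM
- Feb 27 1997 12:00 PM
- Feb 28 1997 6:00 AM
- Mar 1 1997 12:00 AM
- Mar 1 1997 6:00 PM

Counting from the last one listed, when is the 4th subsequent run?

Gaps: 18, 18, 18, 18, 18 hours — each event is 18 hours after the previous one.
Mar 1 1997 6:00 PM + 18 h = Mar 2 1997 12:00 PM.
Mar 2 1997 12:00 PM + 18 h = Mar 3 1997 6:00 AM.
Mar 3 1997 6:00 AM + 18 h = Mar 4 1997 12:00 AM.
Mar 4 1997 12:00 AM + 18 h = Mar 4 1997 6:00 PM.

Mar 4 1997 6:00 PM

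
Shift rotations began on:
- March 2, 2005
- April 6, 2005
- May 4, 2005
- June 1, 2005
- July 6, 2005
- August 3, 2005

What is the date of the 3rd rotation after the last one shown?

November 2, 2005

All dates are Wednesdays, 35, 28, 28, 35, 28 days apart.
Specifically, the 1st Wednesday of each month.
September 2005 — 1st Wednesday is September 7, 2005.
1st Wednesday of October 2005: October 5, 2005.
1st Wednesday of November 2005: November 2, 2005.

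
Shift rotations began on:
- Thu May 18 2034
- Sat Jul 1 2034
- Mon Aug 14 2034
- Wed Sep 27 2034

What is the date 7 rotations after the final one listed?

Every event comes 44 days after the last (44, 44, 44).
Wed Sep 27 2034 + 44 days = Fri Nov 10 2034.
Fri Nov 10 2034 + 44 days = Sun Dec 24 2034.
Sun Dec 24 2034 + 44 days = Tue Feb 6 2035.
Tue Feb 6 2035 + 44 days = Thu Mar 22 2035.
Thu Mar 22 2035 + 44 days = Sat May 5 2035.
Sat May 5 2035 + 44 days = Mon Jun 18 2035.
Mon Jun 18 2035 + 44 days = Wed Aug 1 2035.

Wed Aug 1 2035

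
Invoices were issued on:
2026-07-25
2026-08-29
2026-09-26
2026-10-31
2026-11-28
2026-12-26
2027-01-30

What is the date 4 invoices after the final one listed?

2027-05-29

Every date is a Saturday; gaps 35, 28, 35, 28, 28, 35 days.
Each is the last Saturday of its month (at least one falls on the 29th or later, ruling out '4th Saturday').
Last Saturday of February 2027: 2027-02-27.
March 2027 ends with Saturday 2027-03-27.
April 2027 ends with Saturday 2027-04-24.
Last Saturday of May 2027: 2027-05-29.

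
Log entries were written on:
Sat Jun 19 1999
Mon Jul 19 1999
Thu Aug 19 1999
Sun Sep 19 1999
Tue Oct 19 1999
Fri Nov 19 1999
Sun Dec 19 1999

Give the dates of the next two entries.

Wed Jan 19 2000, Sat Feb 19 2000

Gaps: 30, 31, 31, 30, 31, 30 days — not constant. Every event is on the 19th of the month.
Pattern: the 19th of each month.
Next: January 2000 → Wed Jan 19 2000.
February 2000: Sat Feb 19 2000.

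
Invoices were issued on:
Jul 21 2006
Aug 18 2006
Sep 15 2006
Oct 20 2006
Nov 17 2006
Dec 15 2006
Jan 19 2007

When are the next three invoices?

All dates are Fridays, 28, 28, 35, 28, 28, 35 days apart.
Specifically, the 3rd Friday of each month.
3rd Friday of February 2007: Feb 16 2007.
3rd Friday of March 2007: Mar 16 2007.
3rd Friday of April 2007: Apr 20 2007.

Feb 16 2007, Mar 16 2007, Apr 20 2007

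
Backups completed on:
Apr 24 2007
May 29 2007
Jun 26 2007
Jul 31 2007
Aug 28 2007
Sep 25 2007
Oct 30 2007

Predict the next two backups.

Nov 27 2007, Dec 25 2007

These are Tuesdays with 35, 28, 35, 28, 28, 35-day gaps.
Each is the final Tuesday of its month — May 29 2007 is past the 28th, so '4th Tuesday' doesn't fit.
Last Tuesday of November 2007: Nov 27 2007.
December 2007 ends with Tuesday Dec 25 2007.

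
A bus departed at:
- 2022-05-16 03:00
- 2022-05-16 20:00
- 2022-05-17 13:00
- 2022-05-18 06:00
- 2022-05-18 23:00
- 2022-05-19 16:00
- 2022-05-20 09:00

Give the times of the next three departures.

Gaps: 17, 17, 17, 17, 17, 17 hours — each event is 17 hours after the previous one.
2022-05-20 09:00 + 17 h = 2022-05-21 02:00.
2022-05-21 02:00 + 17 h = 2022-05-21 19:00.
2022-05-21 19:00 + 17 h = 2022-05-22 12:00.

2022-05-21 02:00, 2022-05-21 19:00, 2022-05-22 12:00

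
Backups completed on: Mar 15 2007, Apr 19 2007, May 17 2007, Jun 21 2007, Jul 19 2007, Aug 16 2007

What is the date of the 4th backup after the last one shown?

All dates are Thursdays, 35, 28, 35, 28, 28 days apart.
Specifically, the 3rd Thursday of each month.
3rd Thursday of September 2007: Sep 20 2007.
3rd Thursday of October 2007: Oct 18 2007.
3rd Thursday of November 2007: Nov 15 2007.
December 2007 — 3rd Thursday is Dec 20 2007.

Dec 20 2007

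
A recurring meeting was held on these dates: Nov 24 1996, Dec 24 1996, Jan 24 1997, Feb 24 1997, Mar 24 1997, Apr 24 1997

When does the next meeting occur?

May 24 1997

Each date is the 24th; the gaps (30, 31, 31, 28, 31) track the month lengths.
The rule is the 24th of each month.
May 1997: May 24 1997.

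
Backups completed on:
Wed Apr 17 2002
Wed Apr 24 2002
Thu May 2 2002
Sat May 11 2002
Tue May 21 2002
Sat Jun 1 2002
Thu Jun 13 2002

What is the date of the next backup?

Wed Jun 26 2002

Intervals are 7, 8, 9, 10, 11, 12 days — an arithmetic progression with common difference 1.
Next gap: 13 days. Thu Jun 13 2002 + 13 days = Wed Jun 26 2002.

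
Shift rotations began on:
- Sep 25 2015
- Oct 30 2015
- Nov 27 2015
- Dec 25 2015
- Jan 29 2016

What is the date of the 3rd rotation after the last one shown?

These are Fridays with 35, 28, 28, 35-day gaps.
Each is the final Friday of its month — Oct 30 2015 is past the 28th, so '4th Friday' doesn't fit.
Last Friday of February 2016: Feb 26 2016.
Last Friday of March 2016: Mar 25 2016.
April 2016 ends with Friday Apr 29 2016.

Apr 29 2016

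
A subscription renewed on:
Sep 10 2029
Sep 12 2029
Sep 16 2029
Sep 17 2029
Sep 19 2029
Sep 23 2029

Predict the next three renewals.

Sep 24 2029, Sep 26 2029, Sep 30 2029

Every event lands on a Monday or Wednesday or Sunday (gaps cycle 2, 4, 1, 2, 4).
So the schedule is: every Monday, Wednesday and Sunday.
Next Monday: Sep 24 2029.
The following Wednesday is Sep 26 2029.
Next Sunday: Sep 30 2029.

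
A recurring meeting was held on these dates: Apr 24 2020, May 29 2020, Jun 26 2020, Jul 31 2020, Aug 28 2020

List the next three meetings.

These are Fridays with 35, 28, 35, 28-day gaps.
Each is the final Friday of its month — May 29 2020 is past the 28th, so '4th Friday' doesn't fit.
September 2020 ends with Friday Sep 25 2020.
Last Friday of October 2020: Oct 30 2020.
November 2020 ends with Friday Nov 27 2020.

Sep 25 2020, Oct 30 2020, Nov 27 2020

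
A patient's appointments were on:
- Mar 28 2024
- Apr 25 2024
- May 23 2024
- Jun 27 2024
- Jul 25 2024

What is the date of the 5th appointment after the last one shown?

These are Thursdays at 28- or 35-day spacing (28, 28, 35, 28).
The pattern: 4th Thursday of the month.
August 2024 — 4th Thursday is Aug 22 2024.
September 2024 — 4th Thursday is Sep 26 2024.
4th Thursday of October 2024: Oct 24 2024.
November 2024 — 4th Thursday is Nov 28 2024.
December 2024 — 4th Thursday is Dec 26 2024.

Dec 26 2024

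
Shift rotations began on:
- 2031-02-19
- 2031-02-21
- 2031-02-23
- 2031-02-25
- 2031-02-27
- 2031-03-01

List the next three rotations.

2031-03-03, 2031-03-05, 2031-03-07

Gaps between consecutive events: 2, 2, 2, 2, 2 days — a constant 2-day interval.
2031-03-01 + 2 days = 2031-03-03.
2031-03-03 + 2 days = 2031-03-05.
2031-03-05 + 2 days = 2031-03-07.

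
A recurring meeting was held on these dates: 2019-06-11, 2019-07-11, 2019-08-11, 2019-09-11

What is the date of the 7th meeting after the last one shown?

The day-of-month is always 11 (30, 31, 31 days between events).
So this recurs on the 11th of each month.
Next: October 2019 → 2019-10-11.
November 2019: 2019-11-11.
December 2019: 2019-12-11.
January 2020: 2020-01-11.
February 2020: 2020-02-11.
March 2020: 2020-03-11.
Next: April 2020 → 2020-04-11.

2020-04-11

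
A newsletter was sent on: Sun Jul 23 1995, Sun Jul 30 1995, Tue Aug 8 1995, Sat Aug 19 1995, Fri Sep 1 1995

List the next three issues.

The spacing grows by 2 each time: 7, 9, 11, 13 days.
Next gap: 15 days. Fri Sep 1 1995 + 15 days = Sat Sep 16 1995.
Next gap: 17 days. Sat Sep 16 1995 + 17 days = Tue Oct 3 1995.
Next gap: 19 days. Tue Oct 3 1995 + 19 days = Sun Oct 22 1995.

Sat Sep 16 1995, Tue Oct 3 1995, Sun Oct 22 1995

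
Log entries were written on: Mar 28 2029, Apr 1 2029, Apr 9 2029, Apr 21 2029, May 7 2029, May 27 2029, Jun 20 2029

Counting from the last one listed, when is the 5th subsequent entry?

Intervals are 4, 8, 12, 16, 20, 24 days — an arithmetic progression with common difference 4.
Next gap: 28 days. Jun 20 2029 + 28 days = Jul 18 2029.
Next gap: 32 days. Jul 18 2029 + 32 days = Aug 19 2029.
Next gap: 36 days. Aug 19 2029 + 36 days = Sep 24 2029.
Next gap: 40 days. Sep 24 2029 + 40 days = Nov 3 2029.
Next gap: 44 days. Nov 3 2029 + 44 days = Dec 17 2029.

Dec 17 2029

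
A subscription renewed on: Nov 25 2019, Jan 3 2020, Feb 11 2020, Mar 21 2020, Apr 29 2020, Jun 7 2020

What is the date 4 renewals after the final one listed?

Gaps between consecutive events: 39, 39, 39, 39, 39 days — a constant 39-day interval.
Jun 7 2020 + 39 days = Jul 16 2020.
Jul 16 2020 + 39 days = Aug 24 2020.
Aug 24 2020 + 39 days = Oct 2 2020.
Oct 2 2020 + 39 days = Nov 10 2020.

Nov 10 2020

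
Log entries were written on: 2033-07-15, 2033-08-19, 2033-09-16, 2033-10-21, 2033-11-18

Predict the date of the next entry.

2033-12-16

Gaps: 35, 28, 35, 28 days — a mix of 28 and 35. Every date is a Friday.
Each is the 3rd Friday of its month.
December 2033 — 3rd Friday is 2033-12-16.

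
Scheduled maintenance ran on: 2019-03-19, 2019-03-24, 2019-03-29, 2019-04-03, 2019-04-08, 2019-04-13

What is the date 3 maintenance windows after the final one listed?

2019-04-28

Every event comes 5 days after the last (5, 5, 5, 5, 5).
2019-04-13 + 5 days = 2019-04-18.
2019-04-18 + 5 days = 2019-04-23.
2019-04-23 + 5 days = 2019-04-28.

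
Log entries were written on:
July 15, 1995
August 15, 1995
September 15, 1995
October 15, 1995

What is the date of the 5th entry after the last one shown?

March 15, 1996

Gaps: 31, 31, 30 days — not constant. Every event is on the 15th of the month.
Pattern: the 15th of each month.
Next: November 1995 → November 15, 1995.
Next: December 1995 → December 15, 1995.
January 1996: January 15, 1996.
Next: February 1996 → February 15, 1996.
March 1996: March 15, 1996.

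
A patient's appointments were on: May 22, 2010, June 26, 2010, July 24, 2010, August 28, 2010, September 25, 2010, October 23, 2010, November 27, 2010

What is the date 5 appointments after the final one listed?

April 23, 2011

These are Saturdays at 28- or 35-day spacing (35, 28, 35, 28, 28, 35).
The pattern: 4th Saturday of the month.
4th Saturday of December 2010: December 25, 2010.
4th Saturday of January 2011: January 22, 2011.
4th Saturday of February 2011: February 26, 2011.
4th Saturday of March 2011: March 26, 2011.
4th Saturday of April 2011: April 23, 2011.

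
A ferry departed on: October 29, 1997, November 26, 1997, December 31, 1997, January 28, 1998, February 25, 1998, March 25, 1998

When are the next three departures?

April 29, 1998; May 27, 1998; June 24, 1998

These are Wednesdays with 28, 35, 28, 28, 28-day gaps.
Each is the final Wednesday of its month — October 29, 1997 is past the 28th, so '4th Wednesday' doesn't fit.
Last Wednesday of April 1998: April 29, 1998.
May 1998 ends with Wednesday May 27, 1998.
Last Wednesday of June 1998: June 24, 1998.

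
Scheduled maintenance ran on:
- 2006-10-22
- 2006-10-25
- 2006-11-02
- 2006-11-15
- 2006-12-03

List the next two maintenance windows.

The spacing grows by 5 each time: 3, 8, 13, 18 days.
Next gap: 23 days. 2006-12-03 + 23 days = 2006-12-26.
Next gap: 28 days. 2006-12-26 + 28 days = 2007-01-23.

2006-12-26, 2007-01-23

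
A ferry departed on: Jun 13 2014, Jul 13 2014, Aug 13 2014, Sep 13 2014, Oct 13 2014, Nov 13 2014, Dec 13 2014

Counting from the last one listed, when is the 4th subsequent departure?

Gaps: 30, 31, 31, 30, 31, 30 days — not constant. Every event is on the 13th of the month.
Pattern: the 13th of each month.
Next: January 2015 → Jan 13 2015.
February 2015: Feb 13 2015.
Next: March 2015 → Mar 13 2015.
Next: April 2015 → Apr 13 2015.

Apr 13 2015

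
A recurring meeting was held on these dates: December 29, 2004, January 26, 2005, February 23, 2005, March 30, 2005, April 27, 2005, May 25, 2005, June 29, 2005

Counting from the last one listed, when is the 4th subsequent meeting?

October 26, 2005

Every date is a Wednesday; gaps 28, 28, 35, 28, 28, 35 days.
Each is the last Wednesday of its month (at least one falls on the 29th or later, ruling out '4th Wednesday').
Last Wednesday of July 2005: July 27, 2005.
August 2005 ends with Wednesday August 31, 2005.
September 2005 ends with Wednesday September 28, 2005.
Last Wednesday of October 2005: October 26, 2005.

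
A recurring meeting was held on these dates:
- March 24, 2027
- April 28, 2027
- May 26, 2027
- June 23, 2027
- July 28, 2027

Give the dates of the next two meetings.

August 25, 2027; September 22, 2027

These are Wednesdays at 28- or 35-day spacing (35, 28, 28, 35).
The pattern: 4th Wednesday of the month.
4th Wednesday of August 2027: August 25, 2027.
September 2027 — 4th Wednesday is September 22, 2027.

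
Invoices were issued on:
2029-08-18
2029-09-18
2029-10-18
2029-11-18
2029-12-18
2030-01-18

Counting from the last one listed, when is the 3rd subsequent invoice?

The day-of-month is always 18 (31, 30, 31, 30, 31 days between events).
So this recurs on the 18th of each month.
February 2030: 2030-02-18.
March 2030: 2030-03-18.
Next: April 2030 → 2030-04-18.

2030-04-18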